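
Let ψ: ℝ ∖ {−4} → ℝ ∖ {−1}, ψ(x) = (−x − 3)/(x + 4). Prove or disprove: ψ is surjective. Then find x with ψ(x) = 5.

For any y ≠ −1, solving y(x + 4) = −x − 3 for x gives a well-defined x ≠ −4. So ψ is surjective.
Solving ψ(x) = 5: cross-multiplying gives −x − 3 = 5(x + 4), which rearranges to −6x = 23, so x = −23/6.

-23/6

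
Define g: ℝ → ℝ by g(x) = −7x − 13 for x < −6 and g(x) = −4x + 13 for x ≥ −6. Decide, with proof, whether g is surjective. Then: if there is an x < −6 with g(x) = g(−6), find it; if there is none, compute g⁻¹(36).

-50/7

Both pieces are strictly decreasing (slopes −7 and −4), so each is injective on its own interval.
The left piece maps (−∞, −6) onto (29, ∞); the right piece maps [−6, ∞) onto (−∞, 37].
The union (29, ∞) ∪ (−∞, 37] covers ℝ, so g is surjective.
For the follow-up: the images overlap, so an x < −6 with g(x) = g(−6) exists. g(−6) = 37; solving −7x − 13 = 37 for x < −6 gives x = (37 + 13)/(−7) = −50/7.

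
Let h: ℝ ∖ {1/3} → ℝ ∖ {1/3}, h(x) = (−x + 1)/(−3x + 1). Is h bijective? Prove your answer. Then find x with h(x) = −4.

Suppose h(x_1) = h(x_2). Cross-multiplying: (−x_1 + 1)(−3x_2 + 1) = (−x_2 + 1)(−3x_1 + 1).
Expanding both sides and cancelling the symmetric terms leaves 2·(x_1 − x_2) = 0. Since 2 ≠ 0, x_1 = x_2. Thus h is injective.
For any y ≠ 1/3, solving y(−3x + 1) = −x + 1 for x gives a well-defined x ≠ 1/3. So h is surjective.
Thus h is bijective.
Solving h(x) = −4: cross-multiplying gives −x + 1 = −4(−3x + 1), which rearranges to −13x = −5, so x = 5/13.

5/13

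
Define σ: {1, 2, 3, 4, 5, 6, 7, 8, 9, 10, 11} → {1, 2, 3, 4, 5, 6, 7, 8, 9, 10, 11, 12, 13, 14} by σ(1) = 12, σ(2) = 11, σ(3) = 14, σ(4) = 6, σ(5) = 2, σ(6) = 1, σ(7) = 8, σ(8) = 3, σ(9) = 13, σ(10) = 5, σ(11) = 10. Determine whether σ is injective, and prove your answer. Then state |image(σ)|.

The values σ(1), …, σ(11) are 12, 11, 14, 6, 2, 1, 8, 3, 13, 5, 10 — all distinct.
So σ(a) = σ(b) only when a = b, and σ is injective.
The image of σ is {1, 2, 3, 5, 6, 8, 10, 11, 12, 13, 14}, which has 11 elements.

11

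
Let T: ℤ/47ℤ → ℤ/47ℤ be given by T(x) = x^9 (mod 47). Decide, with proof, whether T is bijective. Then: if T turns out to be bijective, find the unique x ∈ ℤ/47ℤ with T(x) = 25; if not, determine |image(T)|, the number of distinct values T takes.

4

Since 47 is prime, the nonzero elements of ℤ/47ℤ form a cyclic group of order 46.
As gcd(9, 46) = 1, raising to the 9th power is a bijection on this group: if x_1^9 ≡ x_2^9 then (x_1x_2^{−1})^9 = 1, and the only element of order dividing gcd(9, 46) = 1 is 1, so x_1 = x_2.
With T(0) = 0 this makes T injective on all of ℤ/47ℤ, hence bijective (finite equal-size domain and codomain). In particular T is bijective.
Since T is bijective, we find the preimage of 25. The inverse of x ↦ x^9 on (ℤ/47ℤ)^× is x ↦ x^41, because 9·41 = 369 = 8·46 + 1 ≡ 1 (mod 46) and x^{46} = 1 for x ≠ 0 (Fermat). So T⁻¹(25) = 25^41 mod 47.
Repeated squaring mod 47: 25^1 ≡ 25, 25^2 ≡ 25² = 625 ≡ 14, 25^4 ≡ 14² = 196 ≡ 8, 25^8 ≡ 8² = 64 ≡ 17, 25^16 ≡ 17² = 289 ≡ 7, 25^32 ≡ 7² = 49 ≡ 2. Since 41 = 32 + 8 + 1, 25^41 ≡ 2·17·25: 2·17 = 34, then 34·25 = 850 ≡ 4. So 25^41 ≡ 4 (mod 47).
Hence T⁻¹(25) = 4.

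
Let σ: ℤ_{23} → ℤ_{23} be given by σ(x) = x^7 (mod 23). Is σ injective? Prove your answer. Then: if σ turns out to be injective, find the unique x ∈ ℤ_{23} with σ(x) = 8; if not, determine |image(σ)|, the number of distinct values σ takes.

Since 23 is prime, the nonzero elements of ℤ_{23} form a cyclic group of order 22.
As gcd(7, 22) = 1, raising to the 7th power is a bijection on this group: if a^7 ≡ b^7 then (ab^{−1})^7 = 1, and the only element of order dividing gcd(7, 22) = 1 is 1, so a = b.
With σ(0) = 0 this makes σ injective on all of ℤ_{23}, hence bijective (finite equal-size domain and codomain). In particular σ is injective.
Since σ is injective, we find the preimage of 8. The inverse of x ↦ x^7 on (ℤ_{23})^× is x ↦ x^19, because 7·19 = 133 = 6·22 + 1 ≡ 1 (mod 22) and x^{22} = 1 for x ≠ 0 (Fermat). So σ⁻¹(8) = 8^19 mod 23.
Repeated squaring mod 23: 8^1 ≡ 8, 8^2 ≡ 8² = 64 ≡ 18, 8^4 ≡ 18² = 324 ≡ 2, 8^8 ≡ 2² = 4, 8^16 ≡ 4² = 16. Since 19 = 16 + 2 + 1, 8^19 ≡ 16·18·8: 16·18 = 288 ≡ 12, then 12·8 = 96 ≡ 4. So 8^19 ≡ 4 (mod 23).
Hence σ⁻¹(8) = 4.

4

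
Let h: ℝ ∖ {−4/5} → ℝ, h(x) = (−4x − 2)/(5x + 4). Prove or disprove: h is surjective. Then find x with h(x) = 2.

-5/7

If h(x) = −4/5, cross-multiplying gives 5(−4x − 2) = −4(5x + 4), which simplifies to −10 = −16 — false.  So −4/5 has no preimage and h is not surjective.
Solving h(x) = 2: cross-multiplying gives −4x − 2 = 2(5x + 4), which rearranges to −14x = 10, so x = −5/7.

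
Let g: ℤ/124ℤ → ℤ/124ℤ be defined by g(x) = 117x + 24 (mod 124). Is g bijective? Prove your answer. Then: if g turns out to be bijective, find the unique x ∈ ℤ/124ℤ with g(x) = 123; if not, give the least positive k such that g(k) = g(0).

39

Suppose g(x_1) = g(x_2) in ℤ/124ℤ. Then 117x_1 + 24 ≡ 117x_2 + 24 (mod 124), thus 117(x_1 − x_2) ≡ 0 (mod 124).
Since gcd(117, 124) = 1, 117 is invertible modulo 124, so x_1 − x_2 ≡ 0 (mod 124), i.e. x_1 = x_2.
We now compute 117⁻¹ mod 124 explicitly. Euclid's algorithm: 124 = 1·117 + 7, 117 = 16·7 + 5, 7 = 1·5 + 2, 5 = 2·2 + 1; back-substituting gives 1 = 53·117 − 50·124, so 117⁻¹ ≡ 53 (mod 124).
For any y ∈ ℤ/124ℤ, x = 53(y − 24) mod 124 satisfies g(x) = 117·53(y − 24) + 24 ≡ y (since 117·53 ≡ 1 mod 124). So every y has a preimage.
Therefore g is bijective.
Since g is bijective, we compute g⁻¹(123): solve 117x + 24 ≡ 123 (mod 124), i.e. 117x ≡ 99 (mod 124).
Multiplying by 117⁻¹ = 53 gives x ≡ 53·99 = 5247 = 42·124 + 39 ≡ 39 (mod 124).
Check: g(39) = 117·39 + 24 = 4587 = 36·124 + 123 ≡ 123 (mod 124).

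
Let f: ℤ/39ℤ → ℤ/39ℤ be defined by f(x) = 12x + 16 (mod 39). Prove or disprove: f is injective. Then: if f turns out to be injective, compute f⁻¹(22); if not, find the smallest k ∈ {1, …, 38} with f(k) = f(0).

We have gcd(12, 39) = 3 > 1. Taking s = 0 and t = 13: f(0) = 16 and f(13) = 12·13 + 16 = 172 ≡ 16 (mod 39).
So f(0) = f(13) while 0 ≠ 13, therefore f is not injective.
Since f is not injective, we find the least positive k with f(k) = f(0): this means 12k ≡ 0 (mod 39), i.e. 39 ∣ 12k. Since gcd(12, 39) = 3, dividing through by 3 this holds exactly when 13 ∣ 4k, and as gcd(4, 13) = 1, exactly when 13 ∣ k.
The smallest positive such k is 13.

13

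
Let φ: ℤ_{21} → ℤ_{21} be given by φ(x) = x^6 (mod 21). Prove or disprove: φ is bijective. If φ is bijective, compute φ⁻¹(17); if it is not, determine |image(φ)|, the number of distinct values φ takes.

φ(1) = 1^6 = 1.
φ(2): Repeated squaring mod 21: 2^1 ≡ 2, 2^2 ≡ 2² = 4, 2^4 ≡ 4² = 16. Since 6 = 4 + 2, 2^6 ≡ 16·4: 16·4 = 64 ≡ 1. So 2^6 ≡ 1 (mod 21).
So φ(1) = φ(2) = 1 while 1 ≠ 2, thus φ is not injective, hence not bijective.
Since φ is not bijective, we determine |image(φ)|. Computing x^6 mod 21 for each x (by repeated squaring, reducing mod 21 at every step), the values φ(0), φ(1), …, φ(20) are: 0, 1, 1, 15, 1, 1, 15, 7, 1, 15, 1, 1, 15, 1, 7, 15, 1, 1, 15, 1, 1.
The distinct values are {0, 1, 7, 15}; there are 4 of them.

4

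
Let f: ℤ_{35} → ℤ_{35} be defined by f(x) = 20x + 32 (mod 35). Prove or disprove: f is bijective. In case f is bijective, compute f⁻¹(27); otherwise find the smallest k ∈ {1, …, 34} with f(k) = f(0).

We have gcd(20, 35) = 5 > 1. Taking a = 0 and b = 7: f(0) = 32 and f(7) = 20·7 + 32 = 172 ≡ 32 (mod 35).
So f(0) = f(7) while 0 ≠ 7, so f is not injective, hence not bijective.
Since f is not bijective, we find the least positive k with f(k) = f(0): this means 20k ≡ 0 (mod 35), i.e. 35 ∣ 20k. Since gcd(20, 35) = 5, dividing through by 5 this holds exactly when 7 ∣ 4k, and as gcd(4, 7) = 1, exactly when 7 ∣ k.
The smallest positive such k is 7.

7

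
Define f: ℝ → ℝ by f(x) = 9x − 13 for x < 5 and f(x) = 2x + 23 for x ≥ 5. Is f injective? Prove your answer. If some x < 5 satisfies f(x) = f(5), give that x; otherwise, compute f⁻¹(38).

15/2

Both pieces are strictly increasing (slopes 9 and 2), so each is injective on its own interval.
The left piece maps (−∞, 5) onto (−∞, 32); the right piece maps [5, ∞) onto [33, ∞).
These images are disjoint, so no value is attained by both pieces. So f is injective.
Because the two images are disjoint, no x < 5 has f(x) = f(5), so we compute f⁻¹(38): 38 lies in [33, ∞), so solve 2x + 23 = 38: x = (38 − 23)/2 = 15/2.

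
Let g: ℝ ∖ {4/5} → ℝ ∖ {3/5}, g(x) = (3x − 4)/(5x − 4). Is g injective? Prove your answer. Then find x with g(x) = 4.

12/17

Suppose g(s) = g(t). Cross-multiplying: (3s − 4)(5t − 4) = (3t − 4)(5s − 4).
Expanding both sides and cancelling the symmetric terms leaves 8·(s − t) = 0. Since 8 ≠ 0, s = t. Therefore g is injective.
Solving g(x) = 4: cross-multiplying gives 3x − 4 = 4(5x − 4), which rearranges to −17x = −12, so x = 12/17.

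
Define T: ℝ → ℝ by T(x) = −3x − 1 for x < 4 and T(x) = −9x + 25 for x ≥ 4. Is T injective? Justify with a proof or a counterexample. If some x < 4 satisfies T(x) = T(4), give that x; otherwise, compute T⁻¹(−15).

Both pieces are strictly decreasing (slopes −3 and −9), so each is injective on its own interval.
The left piece maps (−∞, 4) onto (−13, ∞); the right piece maps [4, ∞) onto (−∞, −11].
These images overlap. In particular T(4) = −11 (right piece), and solving −3x − 1 = −11 on the left piece gives x = 10/3 < 4.
So T(10/3) = T(4) with 10/3 ≠ 4, and T is not injective. This x = 10/3 is the requested value below 4.

10/3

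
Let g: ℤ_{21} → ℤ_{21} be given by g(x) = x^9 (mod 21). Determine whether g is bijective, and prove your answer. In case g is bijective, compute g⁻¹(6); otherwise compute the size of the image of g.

g(1) = 1^9 = 1.
g(4): Repeated squaring mod 21: 4^1 ≡ 4, 4^2 ≡ 4² = 16, 4^4 ≡ 16² = 256 ≡ 4, 4^8 ≡ 4² = 16. Since 9 = 8 + 1, 4^9 ≡ 16·4: 16·4 = 64 ≡ 1. So 4^9 ≡ 1 (mod 21).
So g(1) = g(4) = 1 while 1 ≠ 4, so g is not injective, hence not bijective.
Since g is not bijective, we determine |image(g)|. Computing x^9 mod 21 for each x (by repeated squaring, reducing mod 21 at every step), the values g(0), g(1), …, g(20) are: 0, 1, 8, 6, 1, 20, 6, 7, 8, 15, 13, 8, 6, 13, 14, 15, 1, 20, 15, 13, 20.
The distinct values are {0, 1, 6, 7, 8, 13, 14, 15, 20}; there are 9 of them.

9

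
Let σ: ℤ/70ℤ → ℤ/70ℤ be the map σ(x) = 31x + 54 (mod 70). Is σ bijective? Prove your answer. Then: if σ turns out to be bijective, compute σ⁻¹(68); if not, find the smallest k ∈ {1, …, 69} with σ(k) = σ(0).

14

Suppose σ(u) = σ(v) in ℤ/70ℤ. Then 31u + 54 ≡ 31v + 54 (mod 70), so 31(u − v) ≡ 0 (mod 70).
Since gcd(31, 70) = 1, 31 is invertible modulo 70, therefore u − v ≡ 0 (mod 70), i.e. u = v.
We now compute 31⁻¹ mod 70 explicitly. Euclid's algorithm: 70 = 2·31 + 8, 31 = 3·8 + 7, 8 = 1·7 + 1; back-substituting gives 1 = 61·31 − 27·70, so 31⁻¹ ≡ 61 (mod 70).
For any y ∈ ℤ/70ℤ, x = 61(y − 54) mod 70 satisfies σ(x) = 31·61(y − 54) + 54 ≡ y (since 31·61 ≡ 1 mod 70). So every y has a preimage.
So σ is bijective.
Since σ is bijective, we find σ⁻¹(68): we need 31x ≡ 68 − 54 ≡ 14 (mod 70). Using 31⁻¹ = 61: x ≡ 61·14 = 854 = 12·70 + 14, so x = 14.
Check: σ(14) = 31·14 + 54 = 488 = 6·70 + 68 ≡ 68 (mod 70).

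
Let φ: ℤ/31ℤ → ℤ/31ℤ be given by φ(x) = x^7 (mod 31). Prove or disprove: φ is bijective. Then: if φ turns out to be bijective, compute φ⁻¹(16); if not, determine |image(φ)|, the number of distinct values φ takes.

Since 31 is prime, the nonzero elements of ℤ/31ℤ form a cyclic group of order 30.
As gcd(7, 30) = 1, raising to the 7th power is a bijection on this group: if x_1^7 ≡ x_2^7 then (x_1x_2^{−1})^7 = 1, and the only element of order dividing gcd(7, 30) = 1 is 1, so x_1 = x_2.
With φ(0) = 0 this makes φ injective on all of ℤ/31ℤ, hence bijective (finite equal-size domain and codomain). In particular φ is bijective.
Since φ is bijective, we find the preimage of 16. The inverse of x ↦ x^7 on (ℤ/31ℤ)^× is x ↦ x^13, because 7·13 = 91 = 3·30 + 1 ≡ 1 (mod 30) and x^{30} = 1 for x ≠ 0 (Fermat). So φ⁻¹(16) = 16^13 mod 31.
Repeated squaring mod 31: 16^1 ≡ 16, 16^2 ≡ 16² = 256 ≡ 8, 16^4 ≡ 8² = 64 ≡ 2, 16^8 ≡ 2² = 4. Since 13 = 8 + 4 + 1, 16^13 ≡ 4·2·16: 4·2 = 8, then 8·16 = 128 ≡ 4. So 16^13 ≡ 4 (mod 31).
Hence φ⁻¹(16) = 4.

4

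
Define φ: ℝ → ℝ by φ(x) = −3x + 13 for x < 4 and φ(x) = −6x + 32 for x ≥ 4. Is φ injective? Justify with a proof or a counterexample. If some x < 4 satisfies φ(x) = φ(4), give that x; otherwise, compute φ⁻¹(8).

Both pieces are strictly decreasing (slopes −3 and −6), so each is injective on its own interval.
The left piece maps (−∞, 4) onto (1, ∞); the right piece maps [4, ∞) onto (−∞, 8].
These images overlap. In particular φ(4) = 8 (right piece), and solving −3x + 13 = 8 on the left piece gives x = 5/3 < 4.
So φ(5/3) = φ(4) with 5/3 ≠ 4, and φ is not injective. This x = 5/3 is the requested value below 4.

5/3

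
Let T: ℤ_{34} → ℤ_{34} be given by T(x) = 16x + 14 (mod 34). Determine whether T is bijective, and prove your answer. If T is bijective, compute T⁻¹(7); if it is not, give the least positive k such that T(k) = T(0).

17

Recall: T is injective when T(a) = T(b) forces a = b.
We have gcd(16, 34) = 2 > 1. Taking a = 0 and b = 17: T(0) = 14 and T(17) = 16·17 + 14 = 286 ≡ 14 (mod 34).
So T(0) = T(17) while 0 ≠ 17, hence T is not injective, hence not bijective.
Since T is not bijective, we find the least positive k with T(k) = T(0): this means 16k ≡ 0 (mod 34), i.e. 34 ∣ 16k. Since gcd(16, 34) = 2, dividing through by 2 this holds exactly when 17 ∣ 8k, and as gcd(8, 17) = 1, exactly when 17 ∣ k.
The smallest positive such k is 17.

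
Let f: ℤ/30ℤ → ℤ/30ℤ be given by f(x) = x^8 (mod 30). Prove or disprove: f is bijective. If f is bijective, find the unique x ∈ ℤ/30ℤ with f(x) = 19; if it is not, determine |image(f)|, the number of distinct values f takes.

8

f(2): Repeated squaring mod 30: 2^1 ≡ 2, 2^2 ≡ 2² = 4, 2^4 ≡ 4² = 16, 2^8 ≡ 16² = 256 ≡ 16. So 2^8 ≡ 16 (mod 30).
f(4): Repeated squaring mod 30: 4^1 ≡ 4, 4^2 ≡ 4² = 16, 4^4 ≡ 16² = 256 ≡ 16, 4^8 ≡ 16² = 256 ≡ 16. So 4^8 ≡ 16 (mod 30).
So f(2) = f(4) = 16 while 2 ≠ 4, so f is not injective, hence not bijective.
Since f is not bijective, we determine |image(f)|. Computing x^8 mod 30 for each x (by repeated squaring, reducing mod 30 at every step), the values f(0), f(1), …, f(29) are: 0, 1, 16, 21, 16, 25, 6, 1, 16, 21, 10, 1, 6, 1, 16, 15, 16, 1, 6, 1, 10, 21, 16, 1, 6, 25, 16, 21, 16, 1.
The distinct values are {0, 1, 6, 10, 15, 16, 21, 25}; there are 8 of them.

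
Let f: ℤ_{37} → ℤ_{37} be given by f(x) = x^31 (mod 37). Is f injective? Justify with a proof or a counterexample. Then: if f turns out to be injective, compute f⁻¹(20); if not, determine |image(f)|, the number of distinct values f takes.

22

Since 37 is prime, the nonzero elements of ℤ_{37} form a cyclic group of order 36.
As gcd(31, 36) = 1, raising to the 31st power is a bijection on this group: if u^31 ≡ v^31 then (uv^{−1})^31 = 1, and the only element of order dividing gcd(31, 36) = 1 is 1, so u = v.
With f(0) = 0 this makes f injective on all of ℤ_{37}, hence bijective (finite equal-size domain and codomain). In particular f is injective.
Since f is injective, we find the preimage of 20. The inverse of x ↦ x^31 on (ℤ_{37})^× is x ↦ x^7, because 31·7 = 217 = 6·36 + 1 ≡ 1 (mod 36) and x^{36} = 1 for x ≠ 0 (Fermat). So f⁻¹(20) = 20^7 mod 37.
Repeated squaring mod 37: 20^1 ≡ 20, 20^2 ≡ 20² = 400 ≡ 30, 20^4 ≡ 30² = 900 ≡ 12. Since 7 = 4 + 2 + 1, 20^7 ≡ 12·30·20: 12·30 = 360 ≡ 27, then 27·20 = 540 ≡ 22. So 20^7 ≡ 22 (mod 37).
Hence f⁻¹(20) = 22.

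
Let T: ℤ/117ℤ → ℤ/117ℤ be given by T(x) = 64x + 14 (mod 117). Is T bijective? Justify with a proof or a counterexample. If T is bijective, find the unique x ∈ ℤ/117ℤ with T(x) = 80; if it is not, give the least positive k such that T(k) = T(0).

12

Suppose T(s) = T(t) in ℤ/117ℤ. Then 64s + 14 ≡ 64t + 14 (mod 117), so 64(s − t) ≡ 0 (mod 117).
Since gcd(64, 117) = 1, 64 is invertible modulo 117, therefore s − t ≡ 0 (mod 117), i.e. s = t.
We now compute 64⁻¹ mod 117 explicitly. Euclid's algorithm: 117 = 1·64 + 53, 64 = 1·53 + 11, 53 = 4·11 + 9, 11 = 1·9 + 2, 9 = 4·2 + 1; back-substituting gives 1 = 64·64 − 35·117, so 64⁻¹ ≡ 64 (mod 117).
For any y ∈ ℤ/117ℤ, x = 64(y − 14) mod 117 satisfies T(x) = 64·64(y − 14) + 14 ≡ y (since 64·64 ≡ 1 mod 117). So every y has a preimage.
Thus T is bijective.
Since T is bijective, we find T⁻¹(80): we need 64x ≡ 80 − 14 ≡ 66 (mod 117). Using 64⁻¹ = 64: x ≡ 64·66 = 4224 = 36·117 + 12, so x = 12.
Check: T(12) = 64·12 + 14 = 782 = 6·117 + 80 ≡ 80 (mod 117).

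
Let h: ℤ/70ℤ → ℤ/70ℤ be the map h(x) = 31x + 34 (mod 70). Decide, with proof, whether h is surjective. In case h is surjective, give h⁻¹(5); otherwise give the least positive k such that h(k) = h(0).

51

Since gcd(31, 70) = 1, 31 is invertible modulo 70. Euclid's algorithm: 70 = 2·31 + 8, 31 = 3·8 + 7, 8 = 1·7 + 1; back-substituting gives 1 = 61·31 − 27·70, so 31⁻¹ ≡ 61 (mod 70).
Then y ↦ 61(y − 34) is a two-sided inverse to h, so every y ∈ ℤ/70ℤ has a preimage.
Thus h is surjective.
Since h is surjective, we compute h⁻¹(5): solve 31x + 34 ≡ 5 (mod 70), i.e. 31x ≡ 41 (mod 70).
Multiplying by 31⁻¹ = 61 gives x ≡ 61·41 = 2501 = 35·70 + 51 ≡ 51 (mod 70).
Check: h(51) = 31·51 + 34 = 1615 = 23·70 + 5 ≡ 5 (mod 70).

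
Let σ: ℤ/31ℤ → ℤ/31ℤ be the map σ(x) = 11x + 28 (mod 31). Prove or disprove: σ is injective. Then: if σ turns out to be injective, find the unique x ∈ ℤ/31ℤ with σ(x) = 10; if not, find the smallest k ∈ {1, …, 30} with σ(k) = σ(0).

4

If σ(a) = σ(b), then 11a ≡ 11b (mod 31). Because gcd(11, 31) = 1, we may cancel 11 to get a ≡ b (mod 31).
Hence σ is injective.
We now compute 11⁻¹ mod 31 explicitly. Euclid's algorithm: 31 = 2·11 + 9, 11 = 1·9 + 2, 9 = 4·2 + 1; back-substituting gives 1 = 17·11 − 6·31, so 11⁻¹ ≡ 17 (mod 31).
Since σ is injective, we find σ⁻¹(10): we need 11x ≡ 10 − 28 ≡ 13 (mod 31). Using 11⁻¹ = 17: x ≡ 17·13 = 221 = 7·31 + 4, so x = 4.
Check: σ(4) = 11·4 + 28 = 72 = 2·31 + 10 ≡ 10 (mod 31).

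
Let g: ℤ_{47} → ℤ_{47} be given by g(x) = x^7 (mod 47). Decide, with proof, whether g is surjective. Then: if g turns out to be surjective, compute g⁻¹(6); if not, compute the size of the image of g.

18

Since 47 is prime, the nonzero elements of ℤ_{47} form a cyclic group of order 46.
As gcd(7, 46) = 1, raising to the 7th power is a bijection on this group: if a^7 ≡ b^7 then (ab^{−1})^7 = 1, and the only element of order dividing gcd(7, 46) = 1 is 1, so a = b.
With g(0) = 0 this makes g injective on all of ℤ_{47}, hence bijective (finite equal-size domain and codomain). In particular g is surjective.
Since g is surjective, we find the preimage of 6. The inverse of x ↦ x^7 on (ℤ_{47})^× is x ↦ x^33, because 7·33 = 231 = 5·46 + 1 ≡ 1 (mod 46) and x^{46} = 1 for x ≠ 0 (Fermat). So g⁻¹(6) = 6^33 mod 47.
Repeated squaring mod 47: 6^1 ≡ 6, 6^2 ≡ 6² = 36, 6^4 ≡ 36² = 1296 ≡ 27, 6^8 ≡ 27² = 729 ≡ 24, 6^16 ≡ 24² = 576 ≡ 12, 6^32 ≡ 12² = 144 ≡ 3. Since 33 = 32 + 1, 6^33 ≡ 3·6: 3·6 = 18. So 6^33 ≡ 18 (mod 47).
Hence g⁻¹(6) = 18.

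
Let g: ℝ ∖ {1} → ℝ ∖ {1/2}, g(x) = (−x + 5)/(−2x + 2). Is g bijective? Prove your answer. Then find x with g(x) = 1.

Suppose g(a) = g(b). Cross-multiplying: (−a + 5)(−2b + 2) = (−b + 5)(−2a + 2).
Expanding both sides and cancelling the symmetric terms leaves 8·(a − b) = 0. Since 8 ≠ 0, a = b. So g is injective.
For any y ≠ 1/2, solving y(−2x + 2) = −x + 5 for x gives a well-defined x ≠ 1. So g is surjective.
Hence g is bijective.
Solving g(x) = 1: cross-multiplying gives −x + 5 = 1(−2x + 2), which rearranges to 1x = −3, so x = −3.

-3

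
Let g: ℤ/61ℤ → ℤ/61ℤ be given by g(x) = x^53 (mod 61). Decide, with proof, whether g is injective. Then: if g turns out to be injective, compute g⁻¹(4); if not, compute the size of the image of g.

Since 61 is prime, the nonzero elements of ℤ/61ℤ form a cyclic group of order 60.
As gcd(53, 60) = 1, raising to the 53rd power is a bijection on this group: if u^53 ≡ v^53 then (uv^{−1})^53 = 1, and the only element of order dividing gcd(53, 60) = 1 is 1, so u = v.
With g(0) = 0 this makes g injective on all of ℤ/61ℤ, hence bijective (finite equal-size domain and codomain). In particular g is injective.
Since g is injective, we find the preimage of 4. The inverse of x ↦ x^53 on (ℤ/61ℤ)^× is x ↦ x^17, because 53·17 = 901 = 15·60 + 1 ≡ 1 (mod 60) and x^{60} = 1 for x ≠ 0 (Fermat). So g⁻¹(4) = 4^17 mod 61.
Repeated squaring mod 61: 4^1 ≡ 4, 4^2 ≡ 4² = 16, 4^4 ≡ 16² = 256 ≡ 12, 4^8 ≡ 12² = 144 ≡ 22, 4^16 ≡ 22² = 484 ≡ 57. Since 17 = 16 + 1, 4^17 ≡ 57·4: 57·4 = 228 ≡ 45. So 4^17 ≡ 45 (mod 61).
Hence g⁻¹(4) = 45.

45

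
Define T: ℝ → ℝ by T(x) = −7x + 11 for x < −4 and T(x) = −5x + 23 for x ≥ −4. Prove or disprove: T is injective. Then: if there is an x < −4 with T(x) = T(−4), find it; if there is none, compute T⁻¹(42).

-32/7

Both pieces are strictly decreasing (slopes −7 and −5), so each is injective on its own interval.
The left piece maps (−∞, −4) onto (39, ∞); the right piece maps [−4, ∞) onto (−∞, 43].
These images overlap. In particular T(−4) = 43 (right piece), and solving −7x + 11 = 43 on the left piece gives x = −32/7 < −4.
So T(−32/7) = T(−4) with −32/7 ≠ −4, and T is not injective. This x = −32/7 is the requested value below −4.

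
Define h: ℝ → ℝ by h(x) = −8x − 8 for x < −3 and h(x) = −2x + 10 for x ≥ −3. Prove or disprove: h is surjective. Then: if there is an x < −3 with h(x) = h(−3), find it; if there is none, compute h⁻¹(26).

Both pieces are strictly decreasing (slopes −8 and −2), so each is injective on its own interval.
The left piece maps (−∞, −3) onto (16, ∞); the right piece maps [−3, ∞) onto (−∞, 16].
These images together cover ℝ, so h is surjective.
Because the two images are disjoint, no x < −3 has h(x) = h(−3), so we compute h⁻¹(26): 26 lies in (16, ∞), so solve −8x − 8 = 26: x = (26 + 8)/(−8) = −17/4.

-17/4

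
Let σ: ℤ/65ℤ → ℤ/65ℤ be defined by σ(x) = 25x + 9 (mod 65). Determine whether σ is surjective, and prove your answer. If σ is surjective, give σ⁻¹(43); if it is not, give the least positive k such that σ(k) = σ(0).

By definition, surjectivity means every element of the codomain has a preimage under σ.
Since gcd(25, 65) = 5, we have 25x ≡ 0 (mod 5) for all x, so σ(x) ≡ 4 (mod 5).
But 0 ≢ 4 (mod 5), so 0 ∈ ℤ/65ℤ has no preimage. So σ is not surjective.
Since σ is not surjective, we find the least positive k with σ(k) = σ(0): this means 25k ≡ 0 (mod 65), i.e. 65 ∣ 25k. Since gcd(25, 65) = 5, dividing through by 5 this holds exactly when 13 ∣ 5k, and as gcd(5, 13) = 1, exactly when 13 ∣ k.
The smallest positive such k is 13.

13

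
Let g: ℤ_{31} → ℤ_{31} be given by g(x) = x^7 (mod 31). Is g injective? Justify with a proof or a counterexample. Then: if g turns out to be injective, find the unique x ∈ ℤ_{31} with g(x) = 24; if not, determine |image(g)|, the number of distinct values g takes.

Since 31 is prime, the nonzero elements of ℤ_{31} form a cyclic group of order 30.
As gcd(7, 30) = 1, raising to the 7th power is a bijection on this group: if u^7 ≡ v^7 then (uv^{−1})^7 = 1, and the only element of order dividing gcd(7, 30) = 1 is 1, so u = v.
With g(0) = 0 this makes g injective on all of ℤ_{31}, hence bijective (finite equal-size domain and codomain). In particular g is injective.
Since g is injective, we find the preimage of 24. The inverse of x ↦ x^7 on (ℤ_{31})^× is x ↦ x^13, because 7·13 = 91 = 3·30 + 1 ≡ 1 (mod 30) and x^{30} = 1 for x ≠ 0 (Fermat). So g⁻¹(24) = 24^13 mod 31.
Repeated squaring mod 31: 24^1 ≡ 24, 24^2 ≡ 24² = 576 ≡ 18, 24^4 ≡ 18² = 324 ≡ 14, 24^8 ≡ 14² = 196 ≡ 10. Since 13 = 8 + 4 + 1, 24^13 ≡ 10·14·24: 10·14 = 140 ≡ 16, then 16·24 = 384 ≡ 12. So 24^13 ≡ 12 (mod 31).
Hence g⁻¹(24) = 12.

12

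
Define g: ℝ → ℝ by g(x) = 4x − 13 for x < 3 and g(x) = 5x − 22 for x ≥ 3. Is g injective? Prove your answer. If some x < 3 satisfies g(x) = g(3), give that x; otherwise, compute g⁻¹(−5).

3/2

Both pieces are strictly increasing (slopes 4 and 5), so each is injective on its own interval.
The left piece maps (−∞, 3) onto (−∞, −1); the right piece maps [3, ∞) onto [−7, ∞).
These images overlap. In particular g(3) = −7 (right piece), and solving 4x − 13 = −7 on the left piece gives x = 3/2 < 3.
So g(3/2) = g(3) with 3/2 ≠ 3, and g is not injective. This x = 3/2 is the requested value below 3.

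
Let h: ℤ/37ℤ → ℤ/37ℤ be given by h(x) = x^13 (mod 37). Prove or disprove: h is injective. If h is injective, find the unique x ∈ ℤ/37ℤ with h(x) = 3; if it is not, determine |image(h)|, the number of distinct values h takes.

Since 37 is prime, the nonzero elements of ℤ/37ℤ form a cyclic group of order 36.
As gcd(13, 36) = 1, raising to the 13th power is a bijection on this group: if u^13 ≡ v^13 then (uv^{−1})^13 = 1, and the only element of order dividing gcd(13, 36) = 1 is 1, so u = v.
With h(0) = 0 this makes h injective on all of ℤ/37ℤ, hence bijective (finite equal-size domain and codomain). In particular h is injective.
Since h is injective, we find the preimage of 3. The inverse of x ↦ x^13 on (ℤ/37ℤ)^× is x ↦ x^25, because 13·25 = 325 = 9·36 + 1 ≡ 1 (mod 36) and x^{36} = 1 for x ≠ 0 (Fermat). So h⁻¹(3) = 3^25 mod 37.
Repeated squaring mod 37: 3^1 ≡ 3, 3^2 ≡ 3² = 9, 3^4 ≡ 9² = 81 ≡ 7, 3^8 ≡ 7² = 49 ≡ 12, 3^16 ≡ 12² = 144 ≡ 33. Since 25 = 16 + 8 + 1, 3^25 ≡ 33·12·3: 33·12 = 396 ≡ 26, then 26·3 = 78 ≡ 4. So 3^25 ≡ 4 (mod 37).
Hence h⁻¹(3) = 4.

4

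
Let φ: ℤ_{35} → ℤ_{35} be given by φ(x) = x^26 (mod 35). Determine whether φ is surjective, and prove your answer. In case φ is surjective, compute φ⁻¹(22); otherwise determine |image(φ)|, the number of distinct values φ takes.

12

φ(1) = 1^26 = 1.
φ(6): Repeated squaring mod 35: 6^1 ≡ 6, 6^2 ≡ 6² = 36 ≡ 1, 6^4 ≡ 1² = 1, 6^8 ≡ 1² = 1, 6^16 ≡ 1² = 1. Since 26 = 16 + 8 + 2, 6^26 ≡ 1·1·1: 1·1 = 1, then 1·1 = 1. So 6^26 ≡ 1 (mod 35).
So φ(1) = φ(6) = 1 while 1 ≠ 6, thus φ is not injective.
A non-injective map from the 35-element set ℤ_{35} to itself takes at most 34 distinct values, so it cannot be surjective. So φ is not surjective.
Since φ is not surjective, we determine |image(φ)|. Computing x^26 mod 35 for each x (by repeated squaring, reducing mod 35 at every step), the values φ(0), φ(1), …, φ(34) are: 0, 1, 4, 9, 16, 25, 1, 14, 29, 11, 30, 16, 4, 29, 21, 15, 11, 9, 9, 11, 15, 21, 29, 4, 16, 30, 11, 29, 14, 1, 25, 16, 9, 4, 1.
The distinct values are {0, 1, 4, 9, 11, 14, 15, 16, 21, 25, 29, 30}; there are 12 of them.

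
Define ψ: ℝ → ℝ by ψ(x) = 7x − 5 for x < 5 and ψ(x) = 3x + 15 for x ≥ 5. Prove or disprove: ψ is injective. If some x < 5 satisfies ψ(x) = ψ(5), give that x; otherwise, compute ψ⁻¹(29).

34/7

Both pieces are strictly increasing (slopes 7 and 3), so each is injective on its own interval.
The left piece maps (−∞, 5) onto (−∞, 30); the right piece maps [5, ∞) onto [30, ∞).
These images are disjoint, so no value is attained by both pieces. Therefore ψ is injective.
Because the two images are disjoint, no x < 5 has ψ(x) = ψ(5), so we compute ψ⁻¹(29): 29 lies in (−∞, 30), so solve 7x − 5 = 29: x = (29 + 5)/7 = 34/7.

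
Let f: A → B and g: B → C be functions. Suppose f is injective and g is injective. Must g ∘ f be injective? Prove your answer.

Suppose (g ∘ f)(x_1) = (g ∘ f)(x_2), i.e. g(f(x_1)) = g(f(x_2)).
Since g is injective, f(x_1) = f(x_2). Since f is injective, x_1 = x_2. Therefore g ∘ f is injective.

injective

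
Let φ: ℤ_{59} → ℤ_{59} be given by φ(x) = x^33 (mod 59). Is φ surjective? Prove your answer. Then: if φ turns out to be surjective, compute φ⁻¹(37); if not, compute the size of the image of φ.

Since 59 is prime, the nonzero elements of ℤ_{59} form a cyclic group of order 58.
As gcd(33, 58) = 1, raising to the 33rd power is a bijection on this group: if s^33 ≡ t^33 then (st^{−1})^33 = 1, and the only element of order dividing gcd(33, 58) = 1 is 1, so s = t.
With φ(0) = 0 this makes φ injective on all of ℤ_{59}, hence bijective (finite equal-size domain and codomain). In particular φ is surjective.
Since φ is surjective, we find the preimage of 37. The inverse of x ↦ x^33 on (ℤ_{59})^× is x ↦ x^51, because 33·51 = 1683 = 29·58 + 1 ≡ 1 (mod 58) and x^{58} = 1 for x ≠ 0 (Fermat). So φ⁻¹(37) = 37^51 mod 59.
Repeated squaring mod 59: 37^1 ≡ 37, 37^2 ≡ 37² = 1369 ≡ 12, 37^4 ≡ 12² = 144 ≡ 26, 37^8 ≡ 26² = 676 ≡ 27, 37^16 ≡ 27² = 729 ≡ 21, 37^32 ≡ 21² = 441 ≡ 28. Since 51 = 32 + 16 + 2 + 1, 37^51 ≡ 28·21·12·37: 28·21 = 588 ≡ 57, then 57·12 = 684 ≡ 35, then 35·37 = 1295 ≡ 56. So 37^51 ≡ 56 (mod 59).
Hence φ⁻¹(37) = 56.

56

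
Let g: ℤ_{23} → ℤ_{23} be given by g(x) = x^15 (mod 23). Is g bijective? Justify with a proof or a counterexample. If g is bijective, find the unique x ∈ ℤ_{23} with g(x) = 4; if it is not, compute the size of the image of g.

Since 23 is prime, the nonzero elements of ℤ_{23} form a cyclic group of order 22.
As gcd(15, 22) = 1, raising to the 15th power is a bijection on this group: if u^15 ≡ v^15 then (uv^{−1})^15 = 1, and the only element of order dividing gcd(15, 22) = 1 is 1, so u = v.
With g(0) = 0 this makes g injective on all of ℤ_{23}, hence bijective (finite equal-size domain and codomain). In particular g is bijective.
Since g is bijective, we find the preimage of 4. The inverse of x ↦ x^15 on (ℤ_{23})^× is x ↦ x^3, because 15·3 = 45 = 2·22 + 1 ≡ 1 (mod 22) and x^{22} = 1 for x ≠ 0 (Fermat). So g⁻¹(4) = 4^3 mod 23.
Repeated squaring mod 23: 4^1 ≡ 4, 4^2 ≡ 4² = 16. Since 3 = 2 + 1, 4^3 ≡ 16·4: 16·4 = 64 ≡ 18. So 4^3 ≡ 18 (mod 23).
Hence g⁻¹(4) = 18.

18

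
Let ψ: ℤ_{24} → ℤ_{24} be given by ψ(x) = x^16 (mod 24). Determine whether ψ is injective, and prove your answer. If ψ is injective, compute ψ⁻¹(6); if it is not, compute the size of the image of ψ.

ψ(2): Repeated squaring mod 24: 2^1 ≡ 2, 2^2 ≡ 2² = 4, 2^4 ≡ 4² = 16, 2^8 ≡ 16² = 256 ≡ 16, 2^16 ≡ 16² = 256 ≡ 16. So 2^16 ≡ 16 (mod 24).
ψ(4): Repeated squaring mod 24: 4^1 ≡ 4, 4^2 ≡ 4² = 16, 4^4 ≡ 16² = 256 ≡ 16, 4^8 ≡ 16² = 256 ≡ 16, 4^16 ≡ 16² = 256 ≡ 16. So 4^16 ≡ 16 (mod 24).
So ψ(2) = ψ(4) = 16 while 2 ≠ 4, thus ψ is not injective.
Since ψ is not injective, we determine |image(ψ)|. Computing x^16 mod 24 for each x (by repeated squaring, reducing mod 24 at every step), the values ψ(0), ψ(1), …, ψ(23) are: 0, 1, 16, 9, 16, 1, 0, 1, 16, 9, 16, 1, 0, 1, 16, 9, 16, 1, 0, 1, 16, 9, 16, 1.
The distinct values are {0, 1, 9, 16}; there are 4 of them.

4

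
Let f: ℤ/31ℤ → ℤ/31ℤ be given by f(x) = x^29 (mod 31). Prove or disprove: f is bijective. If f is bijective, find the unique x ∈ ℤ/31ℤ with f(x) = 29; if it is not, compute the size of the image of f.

15

Since 31 is prime, the nonzero elements of ℤ/31ℤ form a cyclic group of order 30.
As gcd(29, 30) = 1, raising to the 29th power is a bijection on this group: if s^29 ≡ t^29 then (st^{−1})^29 = 1, and the only element of order dividing gcd(29, 30) = 1 is 1, so s = t.
With f(0) = 0 this makes f injective on all of ℤ/31ℤ, hence bijective (finite equal-size domain and codomain). In particular f is bijective.
Since f is bijective, we find the preimage of 29. The inverse of x ↦ x^29 on (ℤ/31ℤ)^× is x ↦ x^29, because 29·29 = 841 = 28·30 + 1 ≡ 1 (mod 30) and x^{30} = 1 for x ≠ 0 (Fermat). So f⁻¹(29) = 29^29 mod 31.
Repeated squaring mod 31: 29^1 ≡ 29, 29^2 ≡ 29² = 841 ≡ 4, 29^4 ≡ 4² = 16, 29^8 ≡ 16² = 256 ≡ 8, 29^16 ≡ 8² = 64 ≡ 2. Since 29 = 16 + 8 + 4 + 1, 29^29 ≡ 2·8·16·29: 2·8 = 16, then 16·16 = 256 ≡ 8, then 8·29 = 232 ≡ 15. So 29^29 ≡ 15 (mod 31).
Hence f⁻¹(29) = 15.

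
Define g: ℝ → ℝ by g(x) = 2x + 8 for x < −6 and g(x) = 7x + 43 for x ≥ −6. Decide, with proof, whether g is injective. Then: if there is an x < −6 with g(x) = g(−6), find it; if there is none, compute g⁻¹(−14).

Both pieces are strictly increasing (slopes 2 and 7), so each is injective on its own interval.
The left piece maps (−∞, −6) onto (−∞, −4); the right piece maps [−6, ∞) onto [1, ∞).
These images are disjoint, so no value is attained by both pieces. Thus g is injective.
Because the two images are disjoint, no x < −6 has g(x) = g(−6), so we compute g⁻¹(−14): −14 lies in (−∞, −4), so solve 2x + 8 = −14: x = (−14 − 8)/2 = −11.

-11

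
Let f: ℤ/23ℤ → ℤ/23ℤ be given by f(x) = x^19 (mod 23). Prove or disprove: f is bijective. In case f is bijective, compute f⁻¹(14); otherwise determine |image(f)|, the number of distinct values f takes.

19

Since 23 is prime, the nonzero elements of ℤ/23ℤ form a cyclic group of order 22.
As gcd(19, 22) = 1, raising to the 19th power is a bijection on this group: if a^19 ≡ b^19 then (ab^{−1})^19 = 1, and the only element of order dividing gcd(19, 22) = 1 is 1, so a = b.
With f(0) = 0 this makes f injective on all of ℤ/23ℤ, hence bijective (finite equal-size domain and codomain). In particular f is bijective.
Since f is bijective, we find the preimage of 14. The inverse of x ↦ x^19 on (ℤ/23ℤ)^× is x ↦ x^7, because 19·7 = 133 = 6·22 + 1 ≡ 1 (mod 22) and x^{22} = 1 for x ≠ 0 (Fermat). So f⁻¹(14) = 14^7 mod 23.
Repeated squaring mod 23: 14^1 ≡ 14, 14^2 ≡ 14² = 196 ≡ 12, 14^4 ≡ 12² = 144 ≡ 6. Since 7 = 4 + 2 + 1, 14^7 ≡ 6·12·14: 6·12 = 72 ≡ 3, then 3·14 = 42 ≡ 19. So 14^7 ≡ 19 (mod 23).
Hence f⁻¹(14) = 19.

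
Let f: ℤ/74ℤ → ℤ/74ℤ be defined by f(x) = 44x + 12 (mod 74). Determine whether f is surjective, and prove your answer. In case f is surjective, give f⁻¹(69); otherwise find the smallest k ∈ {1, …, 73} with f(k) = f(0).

Since gcd(44, 74) = 2, we have 44x ≡ 0 (mod 2) for all x, so f(x) ≡ 0 (mod 2).
But 1 ≢ 0 (mod 2), so 1 ∈ ℤ/74ℤ has no preimage. Hence f is not surjective.
Since f is not surjective, we find the least positive k with f(k) = f(0): this means 44k ≡ 0 (mod 74), i.e. 74 ∣ 44k. Since gcd(44, 74) = 2, dividing through by 2 this holds exactly when 37 ∣ 22k, and as gcd(22, 37) = 1, exactly when 37 ∣ k.
The smallest positive such k is 37.

37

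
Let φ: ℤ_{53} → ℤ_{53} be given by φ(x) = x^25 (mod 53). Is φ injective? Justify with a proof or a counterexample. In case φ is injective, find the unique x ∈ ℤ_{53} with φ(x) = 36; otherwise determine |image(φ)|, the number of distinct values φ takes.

28

Since 53 is prime, the nonzero elements of ℤ_{53} form a cyclic group of order 52.
As gcd(25, 52) = 1, raising to the 25th power is a bijection on this group: if s^25 ≡ t^25 then (st^{−1})^25 = 1, and the only element of order dividing gcd(25, 52) = 1 is 1, so s = t.
With φ(0) = 0 this makes φ injective on all of ℤ_{53}, hence bijective (finite equal-size domain and codomain). In particular φ is injective.
Since φ is injective, we find the preimage of 36. The inverse of x ↦ x^25 on (ℤ_{53})^× is x ↦ x^25, because 25·25 = 625 = 12·52 + 1 ≡ 1 (mod 52) and x^{52} = 1 for x ≠ 0 (Fermat). So φ⁻¹(36) = 36^25 mod 53.
Repeated squaring mod 53: 36^1 ≡ 36, 36^2 ≡ 36² = 1296 ≡ 24, 36^4 ≡ 24² = 576 ≡ 46, 36^8 ≡ 46² = 2116 ≡ 49, 36^16 ≡ 49² = 2401 ≡ 16. Since 25 = 16 + 8 + 1, 36^25 ≡ 16·49·36: 16·49 = 784 ≡ 42, then 42·36 = 1512 ≡ 28. So 36^25 ≡ 28 (mod 53).
Hence φ⁻¹(36) = 28.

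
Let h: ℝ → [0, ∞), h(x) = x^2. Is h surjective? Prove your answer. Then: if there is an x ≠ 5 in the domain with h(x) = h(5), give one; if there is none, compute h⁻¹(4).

-5

For any y ∈ [0, ∞), x = y^{1/2} ∈ ℝ satisfies x^2 = y, so h is surjective.
For the follow-up, such an x exists: taking x = −5 ∈ ℝ gives h(−5) = 25 = h(5) with −5 ≠ 5.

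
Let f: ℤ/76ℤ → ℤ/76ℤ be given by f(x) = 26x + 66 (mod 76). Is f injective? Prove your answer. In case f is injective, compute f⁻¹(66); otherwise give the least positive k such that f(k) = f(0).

38

We have gcd(26, 76) = 2 > 1. Taking x_1 = 0 and x_2 = 38: f(0) = 66 and f(38) = 26·38 + 66 = 1054 ≡ 66 (mod 76).
So f(0) = f(38) while 0 ≠ 38, thus f is not injective.
Since f is not injective, we find the least positive k with f(k) = f(0): this means 26k ≡ 0 (mod 76), i.e. 76 ∣ 26k. Since gcd(26, 76) = 2, dividing through by 2 this holds exactly when 38 ∣ 13k, and as gcd(13, 38) = 1, exactly when 38 ∣ k.
The smallest positive such k is 38.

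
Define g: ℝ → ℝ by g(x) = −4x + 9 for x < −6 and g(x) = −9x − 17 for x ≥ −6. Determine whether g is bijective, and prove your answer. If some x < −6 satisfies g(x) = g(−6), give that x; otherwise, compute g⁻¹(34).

Both pieces are strictly decreasing (slopes −4 and −9), so each is injective on its own interval.
The left piece maps (−∞, −6) onto (33, ∞); the right piece maps [−6, ∞) onto (−∞, 37].
These images overlap. In particular g(−6) = 37 (right piece), and solving −4x + 9 = 37 on the left piece gives x = −7 < −6.
So g(−7) = g(−6) with −7 ≠ −6, and g is not injective, hence not bijective. This x = −7 is the requested value below −6.

-7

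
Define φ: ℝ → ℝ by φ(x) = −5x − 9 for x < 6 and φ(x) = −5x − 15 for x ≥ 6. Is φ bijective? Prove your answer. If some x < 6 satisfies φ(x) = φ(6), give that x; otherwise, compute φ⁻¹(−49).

Both pieces are strictly decreasing (slopes −5 and −5), so each is injective on its own interval.
The left piece maps (−∞, 6) onto (−39, ∞); the right piece maps [6, ∞) onto (−∞, −45].
The images leave a gap (−39 has no preimage), so φ is not surjective, hence not bijective.
Because the two images are disjoint, no x < 6 has φ(x) = φ(6), so we compute φ⁻¹(−49): −49 lies in (−∞, −45], so solve −5x − 15 = −49: x = (−49 + 15)/(−5) = 34/5.

34/5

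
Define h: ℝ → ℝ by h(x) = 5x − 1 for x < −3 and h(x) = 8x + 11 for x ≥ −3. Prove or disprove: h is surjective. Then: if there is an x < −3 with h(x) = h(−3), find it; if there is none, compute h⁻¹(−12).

Both pieces are strictly increasing (slopes 5 and 8), so each is injective on its own interval.
The left piece maps (−∞, −3) onto (−∞, −16); the right piece maps [−3, ∞) onto [−13, ∞).
The union (−∞, −16) ∪ [−13, ∞) omits the interval between −16 and −13; in particular −16 has no preimage. So h is not surjective.
Because the two images are disjoint, no x < −3 has h(x) = h(−3), so we compute h⁻¹(−12): −12 lies in [−13, ∞), so solve 8x + 11 = −12: x = (−12 − 11)/8 = −23/8.

-23/8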